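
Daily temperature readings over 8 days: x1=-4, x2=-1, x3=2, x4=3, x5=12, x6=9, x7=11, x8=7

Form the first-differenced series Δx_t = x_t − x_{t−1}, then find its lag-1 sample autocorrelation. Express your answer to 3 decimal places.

-0.370

First differences Δx: 3, 3, 1, 9, -3, 2, -4
Mean of differences = 1.5714
Numerator Σ(Δx_t−Δx̄)(Δx_{t+1}−Δx̄) = -41.3265
Denominator Σ(Δx_t−Δx̄)² = 111.7143
r_1(Δx) = -41.3265 / 111.7143 = -0.370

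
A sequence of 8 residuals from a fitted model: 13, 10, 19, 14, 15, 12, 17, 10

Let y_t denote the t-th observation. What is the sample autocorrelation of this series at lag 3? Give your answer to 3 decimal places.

-0.251

Mean ȳ = (13 + 10 + 19 + 14 + 15 + 12 + 17 + 10)/8 = 13.7500
Numerator Σ_{t=1}^{5}(y_t−ȳ)(y_{t+3}−ȳ) = -17.9375
Denominator Σ(y_t−ȳ)² = 71.5000
r_3 = -17.9375 / 71.5000 = -0.251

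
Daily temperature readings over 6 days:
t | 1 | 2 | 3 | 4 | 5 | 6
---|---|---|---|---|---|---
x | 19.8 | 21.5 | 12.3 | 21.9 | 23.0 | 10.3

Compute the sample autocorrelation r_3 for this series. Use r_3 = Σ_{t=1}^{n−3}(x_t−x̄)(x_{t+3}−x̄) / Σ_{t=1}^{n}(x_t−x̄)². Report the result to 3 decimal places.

0.464

Mean x̄ = (19.8 + 21.5 + 12.3 + 21.9 + 23.0 + 10.3)/6 = 18.1333
Deviations from mean: 1.6667, 3.3667, -5.8333, 3.7667, 4.8667, -7.8333
Σ(x_t−x̄)(x_{t+3}−x̄) = (6.2778) + (16.3844) + (45.6944) = 68.3567
Denominator Σ(x_t−x̄)² = 147.3733
r_3 = 68.3567 / 147.3733 = 0.464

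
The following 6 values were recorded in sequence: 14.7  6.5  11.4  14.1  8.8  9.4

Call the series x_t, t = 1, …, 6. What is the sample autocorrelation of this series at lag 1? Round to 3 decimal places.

Mean x̄ = (14.7 + 6.5 + 11.4 + 14.1 + 8.8 + 9.4)/6 = 10.8167
Σ(x_t−x̄)(x_{t+1}−x̄) = (-16.7631) + (-2.5181) + (1.9153) + (-6.6214) + (2.8569) = -21.1303
Denominator Σ(x_t−x̄)² = 50.9083
r_1 = -21.1303 / 50.9083 = -0.415

-0.415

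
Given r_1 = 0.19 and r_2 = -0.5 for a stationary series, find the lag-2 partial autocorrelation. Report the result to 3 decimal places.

-0.556

φ_{22} = (r_2 − r_1²) / (1 − r_1²)
r_1² = (0.19)² = 0.0361
Numerator = -0.5 − 0.0361 = -0.5361; denominator = 1 − 0.0361 = 0.9639
φ_{22} = -0.5361 / 0.9639 = -0.556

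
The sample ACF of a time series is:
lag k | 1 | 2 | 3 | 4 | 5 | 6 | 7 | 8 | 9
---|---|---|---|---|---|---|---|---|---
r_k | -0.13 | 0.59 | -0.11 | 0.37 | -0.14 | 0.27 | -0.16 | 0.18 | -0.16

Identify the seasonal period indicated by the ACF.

The largest autocorrelation is r_2 = 0.59, with weaker echoes at lags 4 (0.37), 6 (0.27) and 8 (0.18); the remaining lags stay at or below -0.11.
The dominant spike at lag 2 indicates a seasonal period of 2.

2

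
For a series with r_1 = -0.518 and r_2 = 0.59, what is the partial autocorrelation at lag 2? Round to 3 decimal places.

0.440

φ_{22} = (r_2 − r_1²) / (1 − r_1²)
r_1² = (-0.518)² = 0.268324
Numerator = 0.59 − 0.2683 = 0.3217; denominator = 1 − 0.2683 = 0.7317
φ_{22} = 0.3217 / 0.7317 = 0.440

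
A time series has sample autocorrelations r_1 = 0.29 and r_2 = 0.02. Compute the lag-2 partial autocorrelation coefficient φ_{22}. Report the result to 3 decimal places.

φ_{22} = (r_2 − r_1²) / (1 − r_1²)
r_1² = (0.29)² = 0.0841
Numerator = 0.02 − 0.0841 = -0.0641; denominator = 1 − 0.0841 = 0.9159
φ_{22} = -0.0641 / 0.9159 = -0.070

-0.070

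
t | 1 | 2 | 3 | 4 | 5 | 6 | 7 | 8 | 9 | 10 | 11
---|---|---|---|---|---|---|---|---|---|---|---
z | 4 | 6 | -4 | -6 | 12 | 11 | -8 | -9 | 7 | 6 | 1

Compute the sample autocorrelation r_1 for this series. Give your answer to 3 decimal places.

0.040

Mean z̄ = (4 + 6 − 4 − 6 + 12 + 11 − 8 − 9 + 7 + 6 + 1)/11 = 1.8182
Numerator Σ_{t=1}^{10}(z_t−z̄)(z_{t+1}−z̄) = 22.4215
Denominator Σ(z_t−z̄)² = 563.6364
r_1 = 22.4215 / 563.6364 = 0.040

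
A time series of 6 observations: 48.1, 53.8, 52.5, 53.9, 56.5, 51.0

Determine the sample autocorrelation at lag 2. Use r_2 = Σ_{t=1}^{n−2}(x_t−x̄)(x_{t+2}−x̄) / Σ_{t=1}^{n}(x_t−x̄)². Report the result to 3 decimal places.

Mean x̄ = (48.1 + 53.8 + 52.5 + 53.9 + 56.5 + 51.0)/6 = 52.6333
Numerator Σ_{t=1}^{4}(x_t−x̄)(x_{t+2}−x̄) = -0.5022
Denominator Σ(x_t−x̄)² = 41.1533
r_2 = -0.5022 / 41.1533 = -0.012

-0.012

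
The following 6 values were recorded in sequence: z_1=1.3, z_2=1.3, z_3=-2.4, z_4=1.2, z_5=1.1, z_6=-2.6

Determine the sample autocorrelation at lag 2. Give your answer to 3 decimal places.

Mean z̄ = (1.3 + 1.3 − 2.4 + 1.2 + 1.1 − 2.6)/6 = -0.0167
Deviations from mean: 1.3167, 1.3167, -2.3833, 1.2167, 1.1167, -2.5833
Σ(z_t−z̄)(z_{t+2}−z̄) = (-3.1381) + (1.6019) + (-2.6614) + (-3.1431) = -7.3406
Denominator Σ(z_t−z̄)² = 18.5483
r_2 = -7.3406 / 18.5483 = -0.396

-0.396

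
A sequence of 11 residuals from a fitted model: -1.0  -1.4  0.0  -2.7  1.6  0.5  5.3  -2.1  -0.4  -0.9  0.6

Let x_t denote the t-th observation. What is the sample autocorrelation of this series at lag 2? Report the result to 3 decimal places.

Mean x̄ = (-1.0 − 1.4 + 0.0 − 2.7 + 1.6 + 0.5 + 5.3 − 2.1 − 0.4 − 0.9 + 0.6)/11 = -0.0455
Numerator Σ_{t=1}^{9}(x_t−x̄)(x_{t+2}−x̄) = 9.4859
Denominator Σ(x_t−x̄)² = 46.8673
r_2 = 9.4859 / 46.8673 = 0.202

0.202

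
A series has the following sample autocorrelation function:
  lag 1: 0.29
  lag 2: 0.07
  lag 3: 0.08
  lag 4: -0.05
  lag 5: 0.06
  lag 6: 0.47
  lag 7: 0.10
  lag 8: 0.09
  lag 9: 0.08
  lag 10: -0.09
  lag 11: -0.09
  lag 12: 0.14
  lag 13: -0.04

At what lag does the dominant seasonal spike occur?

The largest autocorrelation is r_6 = 0.47; the remaining lags stay at or below 0.29. The elevated value at lag 1 (0.29), dropping to 0.07 at lag 2, reflects decaying short-term dependence rather than seasonality.
The dominant spike at lag 6 indicates a seasonal period of 6.

6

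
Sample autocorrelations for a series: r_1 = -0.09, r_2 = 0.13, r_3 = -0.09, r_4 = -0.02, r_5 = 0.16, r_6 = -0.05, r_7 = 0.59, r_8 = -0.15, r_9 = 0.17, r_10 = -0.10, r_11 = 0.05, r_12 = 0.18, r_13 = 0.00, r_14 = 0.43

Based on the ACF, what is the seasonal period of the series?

The largest autocorrelation is r_7 = 0.59, with a weaker echo at lag 14 (0.43); the remaining lags stay at or below 0.18.
The dominant spike at lag 7 indicates a seasonal period of 7.

7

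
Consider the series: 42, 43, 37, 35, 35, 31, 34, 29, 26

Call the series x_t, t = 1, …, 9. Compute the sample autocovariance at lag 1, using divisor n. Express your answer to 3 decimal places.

15.062

Mean x̄ = (42 + 43 + 37 + 35 + 35 + 31 + 34 + 29 + 26)/9 = 34.6667
Σ_{t=1}^{8}(x_t−x̄)(x_{t+1}−x̄) = 135.5556
γ_1 = 135.5556 / 9 = 15.062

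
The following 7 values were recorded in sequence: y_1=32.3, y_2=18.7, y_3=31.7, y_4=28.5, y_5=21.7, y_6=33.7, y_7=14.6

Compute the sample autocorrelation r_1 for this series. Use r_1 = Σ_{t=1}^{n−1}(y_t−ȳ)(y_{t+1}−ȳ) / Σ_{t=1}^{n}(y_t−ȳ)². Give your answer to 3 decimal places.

Mean ȳ = (32.3 + 18.7 + 31.7 + 28.5 + 21.7 + 33.7 + 14.6)/7 = 25.8857
Deviations from mean: 6.4143, -7.1857, 5.8143, 2.6143, -4.1857, 7.8143, -11.2857
Numerator Σ_{t=1}^{6}(y_t−ȳ)(y_{t+1}−ȳ) = -204.5116
Denominator Σ(y_t−ȳ)² = 339.3686
r_1 = -204.5116 / 339.3686 = -0.603

-0.603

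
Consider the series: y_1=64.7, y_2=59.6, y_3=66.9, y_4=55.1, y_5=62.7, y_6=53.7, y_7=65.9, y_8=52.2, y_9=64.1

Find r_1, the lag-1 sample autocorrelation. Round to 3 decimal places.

-0.726

Mean ȳ = (64.7 + 59.6 + 66.9 + 55.1 + 62.7 + 53.7 + 65.9 + 52.2 + 64.1)/9 = 60.5444
Numerator Σ_{t=1}^{8}(y_t−ȳ)(y_{t+1}−ȳ) = -182.0331
Denominator Σ(y_t−ȳ)² = 250.6422
r_1 = -182.0331 / 250.6422 = -0.726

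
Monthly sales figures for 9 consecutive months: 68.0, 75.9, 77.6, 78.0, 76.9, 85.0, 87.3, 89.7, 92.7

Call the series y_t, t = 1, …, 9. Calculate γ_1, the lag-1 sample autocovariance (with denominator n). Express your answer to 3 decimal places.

Mean ȳ = (68.0 + 75.9 + 77.6 + 78.0 + 76.9 + 85.0 + 87.3 + 89.7 + 92.7)/9 = 81.2333
Σ_{t=1}^{8}(y_t−ȳ)(y_{t+1}−ȳ) = 270.6922
γ_1 = 270.6922 / 9 = 30.077

30.077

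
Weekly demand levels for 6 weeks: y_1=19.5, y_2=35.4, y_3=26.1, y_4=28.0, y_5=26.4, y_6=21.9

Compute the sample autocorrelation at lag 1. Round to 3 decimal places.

-0.419

Mean ȳ = (19.5 + 35.4 + 26.1 + 28.0 + 26.4 + 21.9)/6 = 26.2167
Deviations from mean: -6.7167, 9.1833, -0.1167, 1.7833, 0.1833, -4.3167
Numerator Σ_{t=1}^{5}(y_t−ȳ)(y_{t+1}−ȳ) = -63.4253
Denominator Σ(y_t−ȳ)² = 151.3083
r_1 = -63.4253 / 151.3083 = -0.419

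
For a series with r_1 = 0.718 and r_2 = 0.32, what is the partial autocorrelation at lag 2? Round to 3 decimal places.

φ_{22} = (r_2 − r_1²) / (1 − r_1²)
r_1² = (0.718)² = 0.515524
Numerator = 0.32 − 0.5155 = -0.1955; denominator = 1 − 0.5155 = 0.4845
φ_{22} = -0.1955 / 0.4845 = -0.404

-0.404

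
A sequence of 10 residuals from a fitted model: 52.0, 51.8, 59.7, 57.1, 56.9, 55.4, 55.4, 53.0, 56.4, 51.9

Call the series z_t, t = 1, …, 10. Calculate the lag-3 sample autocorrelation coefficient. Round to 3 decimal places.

Mean z̄ = (52.0 + 51.8 + 59.7 + 57.1 + 56.9 + 55.4 + 55.4 + 53.0 + 56.4 + 51.9)/10 = 54.9600
Σ(z_t−z̄)(z_{t+3}−z̄) = (-6.3344) + (-6.1304) + (2.0856) + (0.9416) + (-3.8024) + (0.6336) + (-1.3464) = -13.9528
Denominator Σ(z_t−z̄)² = 65.2240
r_3 = -13.9528 / 65.2240 = -0.214

-0.214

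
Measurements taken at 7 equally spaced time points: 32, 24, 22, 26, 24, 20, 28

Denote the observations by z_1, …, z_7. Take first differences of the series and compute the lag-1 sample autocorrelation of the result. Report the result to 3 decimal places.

First differences Δz: -8, -2, 4, -2, -4, 8
Mean of differences = -0.6667
Numerator Σ(Δz_t−Δz̄)(Δz_{t+1}−Δz̄) = -27.1111
Denominator Σ(Δz_t−Δz̄)² = 165.3333
r_1(Δz) = -27.1111 / 165.3333 = -0.164

-0.164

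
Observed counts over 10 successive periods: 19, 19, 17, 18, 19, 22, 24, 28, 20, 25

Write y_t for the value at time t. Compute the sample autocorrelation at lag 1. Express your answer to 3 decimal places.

0.364

Mean ȳ = (19 + 19 + 17 + 18 + 19 + 22 + 24 + 28 + 20 + 25)/10 = 21.1000
Numerator Σ_{t=1}^{9}(y_t−ȳ)(y_{t+1}−ȳ) = 41.0900
Denominator Σ(y_t−ȳ)² = 112.9000
r_1 = 41.0900 / 112.9000 = 0.364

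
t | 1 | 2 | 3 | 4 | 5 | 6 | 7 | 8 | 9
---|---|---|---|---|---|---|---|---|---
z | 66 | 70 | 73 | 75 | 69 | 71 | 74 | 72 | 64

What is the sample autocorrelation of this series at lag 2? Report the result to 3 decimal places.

-0.393

Mean z̄ = (66 + 70 + 73 + 75 + 69 + 71 + 74 + 72 + 64)/9 = 70.4444
Numerator Σ_{t=1}^{7}(z_t−z̄)(z_{t+2}−z̄) = -41.7284
Denominator Σ(z_t−z̄)² = 106.2222
r_2 = -41.7284 / 106.2222 = -0.393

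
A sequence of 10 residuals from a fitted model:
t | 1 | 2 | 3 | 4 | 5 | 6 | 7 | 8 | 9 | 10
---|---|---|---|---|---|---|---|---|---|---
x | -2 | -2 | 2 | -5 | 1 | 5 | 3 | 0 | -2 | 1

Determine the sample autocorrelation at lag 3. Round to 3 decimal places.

-0.058

Mean x̄ = (-2 − 2 + 2 − 5 + 1 + 5 + 3 + 0 − 2 + 1)/10 = 0.1000
Numerator Σ_{t=1}^{7}(x_t−x̄)(x_{t+3}−x̄) = -4.4300
Denominator Σ(x_t−x̄)² = 76.9000
r_3 = -4.4300 / 76.9000 = -0.058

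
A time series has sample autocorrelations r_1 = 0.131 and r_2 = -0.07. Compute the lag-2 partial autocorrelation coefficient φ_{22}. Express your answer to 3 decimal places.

φ_{22} = (r_2 − r_1²) / (1 − r_1²)
r_1² = (0.131)² = 0.017161
Numerator = -0.07 − 0.0172 = -0.0872; denominator = 1 − 0.0172 = 0.9828
φ_{22} = -0.0872 / 0.9828 = -0.089

-0.089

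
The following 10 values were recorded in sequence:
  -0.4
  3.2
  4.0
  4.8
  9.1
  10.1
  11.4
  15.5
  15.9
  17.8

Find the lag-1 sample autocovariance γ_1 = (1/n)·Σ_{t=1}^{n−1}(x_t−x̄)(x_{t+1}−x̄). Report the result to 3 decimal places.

Mean x̄ = (-0.4 + 3.2 + 4.0 + 4.8 + 9.1 + 10.1 + 11.4 + 15.5 + 15.9 + 17.8)/10 = 9.1400
Σ_{t=1}^{9}(x_t−x̄)(x_{t+1}−x̄) = 227.7204
γ_1 = 227.7204 / 10 = 22.772

22.772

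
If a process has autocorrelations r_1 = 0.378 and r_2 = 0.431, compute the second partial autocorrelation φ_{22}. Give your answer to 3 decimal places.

0.336

φ_{22} = (r_2 − r_1²) / (1 − r_1²)
r_1² = (0.378)² = 0.142884
Numerator = 0.431 − 0.1429 = 0.2881; denominator = 1 − 0.1429 = 0.8571
φ_{22} = 0.2881 / 0.8571 = 0.336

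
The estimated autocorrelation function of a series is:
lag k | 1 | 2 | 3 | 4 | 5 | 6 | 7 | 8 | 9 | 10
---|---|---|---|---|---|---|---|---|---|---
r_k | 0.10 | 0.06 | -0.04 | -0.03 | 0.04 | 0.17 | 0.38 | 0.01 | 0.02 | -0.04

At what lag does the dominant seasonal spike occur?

7

The largest autocorrelation is r_7 = 0.38; the remaining lags stay at or below 0.17.
The dominant spike at lag 7 indicates a seasonal period of 7.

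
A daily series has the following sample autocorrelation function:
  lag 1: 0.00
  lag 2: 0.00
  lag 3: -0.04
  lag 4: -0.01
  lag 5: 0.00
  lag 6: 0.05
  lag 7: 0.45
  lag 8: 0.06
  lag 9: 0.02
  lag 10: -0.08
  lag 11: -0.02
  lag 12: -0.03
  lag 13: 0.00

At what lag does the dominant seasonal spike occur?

7

The largest autocorrelation is r_7 = 0.45; the remaining lags stay at or below 0.06.
The dominant spike at lag 7 indicates a seasonal period of 7.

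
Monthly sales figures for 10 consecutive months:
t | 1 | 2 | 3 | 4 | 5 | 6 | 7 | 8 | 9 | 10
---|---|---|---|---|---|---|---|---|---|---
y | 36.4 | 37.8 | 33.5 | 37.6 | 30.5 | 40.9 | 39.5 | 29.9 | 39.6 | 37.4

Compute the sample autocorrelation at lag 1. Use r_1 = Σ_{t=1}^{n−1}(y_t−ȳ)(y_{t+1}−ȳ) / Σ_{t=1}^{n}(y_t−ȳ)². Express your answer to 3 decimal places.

Mean ȳ = (36.4 + 37.8 + 33.5 + 37.6 + 30.5 + 40.9 + 39.5 + 29.9 + 39.6 + 37.4)/10 = 36.3100
Numerator Σ_{t=1}^{9}(y_t−ȳ)(y_{t+1}−ȳ) = -65.1491
Denominator Σ(y_t−ȳ)² = 129.8890
r_1 = -65.1491 / 129.8890 = -0.502

-0.502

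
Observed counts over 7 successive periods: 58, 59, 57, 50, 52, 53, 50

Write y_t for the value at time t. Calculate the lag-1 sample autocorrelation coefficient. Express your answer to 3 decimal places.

Mean ȳ = (58 + 59 + 57 + 50 + 52 + 53 + 50)/7 = 54.1429
Deviations from mean: 3.8571, 4.8571, 2.8571, -4.1429, -2.1429, -1.1429, -4.1429
Σ(y_t−ȳ)(y_{t+1}−ȳ) = (18.7347) + (13.8776) + (-11.8367) + (8.8776) + (2.4490) + (4.7347) = 36.8367
Denominator Σ(y_t−ȳ)² = 86.8571
r_1 = 36.8367 / 86.8571 = 0.424

0.424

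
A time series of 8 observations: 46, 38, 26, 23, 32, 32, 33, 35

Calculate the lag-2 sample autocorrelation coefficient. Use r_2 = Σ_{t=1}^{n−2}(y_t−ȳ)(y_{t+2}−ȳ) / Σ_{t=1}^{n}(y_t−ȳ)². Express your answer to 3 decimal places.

-0.354

Mean ȳ = (46 + 38 + 26 + 23 + 32 + 32 + 33 + 35)/8 = 33.1250
Deviations from mean: 12.8750, 4.8750, -7.1250, -10.1250, -1.1250, -1.1250, -0.1250, 1.8750
Σ(y_t−ȳ)(y_{t+2}−ȳ) = (-91.7344) + (-49.3594) + (8.0156) + (11.3906) + (0.1406) + (-2.1094) = -123.6563
Denominator Σ(y_t−ȳ)² = 348.8750
r_2 = -123.6563 / 348.8750 = -0.354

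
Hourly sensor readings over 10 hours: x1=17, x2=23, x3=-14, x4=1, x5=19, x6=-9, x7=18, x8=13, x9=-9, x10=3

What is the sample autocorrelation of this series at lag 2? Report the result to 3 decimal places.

Mean x̄ = (17 + 23 − 14 + 1 + 19 − 9 + 18 + 13 − 9 + 3)/10 = 6.2000
Numerator Σ_{t=1}^{8}(x_t−x̄)(x_{t+2}−x̄) = -638.4800
Denominator Σ(x_t−x̄)² = 1655.6000
r_2 = -638.4800 / 1655.6000 = -0.386

-0.386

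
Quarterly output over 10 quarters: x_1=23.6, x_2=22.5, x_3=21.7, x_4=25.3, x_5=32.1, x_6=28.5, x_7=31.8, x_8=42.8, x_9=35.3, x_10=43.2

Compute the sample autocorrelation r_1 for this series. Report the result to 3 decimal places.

0.525

Mean x̄ = (23.6 + 22.5 + 21.7 + 25.3 + 32.1 + 28.5 + 31.8 + 42.8 + 35.3 + 43.2)/10 = 30.6800
Numerator Σ_{t=1}^{9}(x_t−x̄)(x_{t+1}−x̄) = 293.9176
Denominator Σ(x_t−x̄)² = 559.6360
r_1 = 293.9176 / 559.6360 = 0.525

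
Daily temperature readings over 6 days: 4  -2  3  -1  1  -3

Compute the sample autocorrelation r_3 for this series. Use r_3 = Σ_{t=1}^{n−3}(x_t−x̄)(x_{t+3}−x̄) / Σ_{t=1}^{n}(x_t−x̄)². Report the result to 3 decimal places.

-0.390

Mean x̄ = (4 − 2 + 3 − 1 + 1 − 3)/6 = 0.3333
Deviations from mean: 3.6667, -2.3333, 2.6667, -1.3333, 0.6667, -3.3333
Σ(x_t−x̄)(x_{t+3}−x̄) = (-4.8889) + (-1.5556) + (-8.8889) = -15.3333
Denominator Σ(x_t−x̄)² = 39.3333
r_3 = -15.3333 / 39.3333 = -0.390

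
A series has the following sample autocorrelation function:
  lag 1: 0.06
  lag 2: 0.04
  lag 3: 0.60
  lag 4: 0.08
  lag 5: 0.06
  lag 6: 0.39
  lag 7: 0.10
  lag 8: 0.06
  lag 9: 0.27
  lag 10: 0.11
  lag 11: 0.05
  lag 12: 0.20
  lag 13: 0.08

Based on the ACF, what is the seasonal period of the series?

3

The largest autocorrelation is r_3 = 0.60, with weaker echoes at lags 6 (0.39), 9 (0.27) and 12 (0.20); the remaining lags stay at or below 0.11.
The dominant spike at lag 3 indicates a seasonal period of 3.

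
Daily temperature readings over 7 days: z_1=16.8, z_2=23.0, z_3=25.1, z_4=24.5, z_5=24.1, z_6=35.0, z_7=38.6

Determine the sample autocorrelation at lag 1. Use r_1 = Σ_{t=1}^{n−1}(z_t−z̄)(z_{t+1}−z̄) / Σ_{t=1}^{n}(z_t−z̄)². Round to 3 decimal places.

Mean z̄ = (16.8 + 23.0 + 25.1 + 24.5 + 24.1 + 35.0 + 38.6)/7 = 26.7286
Σ(z_t−z̄)(z_{t+1}−z̄) = (37.0194) + (6.0722) + (3.6294) + (5.8580) + (-21.7420) + (98.1937) = 129.0306
Denominator Σ(z_t−z̄)² = 336.3543
r_1 = 129.0306 / 336.3543 = 0.384

0.384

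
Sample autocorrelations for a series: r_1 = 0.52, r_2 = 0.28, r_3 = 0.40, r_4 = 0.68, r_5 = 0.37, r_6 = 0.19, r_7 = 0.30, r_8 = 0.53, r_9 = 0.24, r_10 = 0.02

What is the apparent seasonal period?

4

The largest autocorrelation is r_4 = 0.68, with a weaker echo at lag 8 (0.53); the remaining lags stay at or below 0.52. The elevated value at lag 1 (0.52), dropping to 0.28 at lag 2, reflects decaying short-term dependence rather than seasonality.
The dominant spike at lag 4 indicates a seasonal period of 4.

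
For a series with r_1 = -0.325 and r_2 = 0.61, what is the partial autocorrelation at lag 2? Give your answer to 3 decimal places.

0.564

φ_{22} = (r_2 − r_1²) / (1 − r_1²)
r_1² = (-0.325)² = 0.105625
Numerator = 0.61 − 0.1056 = 0.5044; denominator = 1 − 0.1056 = 0.8944
φ_{22} = 0.5044 / 0.8944 = 0.564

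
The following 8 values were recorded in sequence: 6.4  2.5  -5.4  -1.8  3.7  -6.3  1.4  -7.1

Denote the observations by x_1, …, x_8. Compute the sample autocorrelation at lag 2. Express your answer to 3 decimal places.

Mean x̄ = (6.4 + 2.5 − 5.4 − 1.8 + 3.7 − 6.3 + 1.4 − 7.1)/8 = -0.8250
Deviations from mean: 7.2250, 3.3250, -4.5750, -0.9750, 4.5250, -5.4750, 2.2250, -6.2750
Σ(x_t−x̄)(x_{t+2}−x̄) = (-33.0544) + (-3.2419) + (-20.7019) + (5.3381) + (10.0681) + (34.3556) = -7.2363
Denominator Σ(x_t−x̄)² = 179.9150
r_2 = -7.2363 / 179.9150 = -0.040

-0.040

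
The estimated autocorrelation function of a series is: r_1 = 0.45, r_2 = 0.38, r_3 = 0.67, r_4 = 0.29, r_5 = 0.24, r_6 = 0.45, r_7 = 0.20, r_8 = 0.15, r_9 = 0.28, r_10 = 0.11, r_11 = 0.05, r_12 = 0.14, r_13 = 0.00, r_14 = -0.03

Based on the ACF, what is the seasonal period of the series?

The largest autocorrelation is r_3 = 0.67; the remaining lags stay at or below 0.45. The elevated value at lag 1 (0.45), dropping to 0.38 at lag 2, reflects decaying short-term dependence rather than seasonality.
The dominant spike at lag 3 indicates a seasonal period of 3.

3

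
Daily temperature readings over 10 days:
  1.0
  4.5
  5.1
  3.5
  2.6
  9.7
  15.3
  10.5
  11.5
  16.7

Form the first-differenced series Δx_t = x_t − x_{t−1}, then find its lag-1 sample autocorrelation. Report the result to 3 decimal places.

First differences Δx: 3.5, 0.6, -1.6, -0.9, 7.1, 5.6, -4.8, 1.0, 5.2
Mean of differences = 1.7444
Numerator Σ(Δx_t−Δx̄)(Δx_{t+1}−Δx̄) = -5.7842
Denominator Σ(Δx_t−Δx̄)² = 121.4422
r_1(Δx) = -5.7842 / 121.4422 = -0.048

-0.048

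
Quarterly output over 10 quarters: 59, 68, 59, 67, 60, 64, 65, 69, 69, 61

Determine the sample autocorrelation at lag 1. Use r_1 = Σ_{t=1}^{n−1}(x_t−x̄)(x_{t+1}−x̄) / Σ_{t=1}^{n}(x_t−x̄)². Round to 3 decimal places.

Mean x̄ = (59 + 68 + 59 + 67 + 60 + 64 + 65 + 69 + 69 + 61)/10 = 64.1000
Numerator Σ_{t=1}^{9}(x_t−x̄)(x_{t+1}−x̄) = -52.9100
Denominator Σ(x_t−x̄)² = 150.9000
r_1 = -52.9100 / 150.9000 = -0.351

-0.351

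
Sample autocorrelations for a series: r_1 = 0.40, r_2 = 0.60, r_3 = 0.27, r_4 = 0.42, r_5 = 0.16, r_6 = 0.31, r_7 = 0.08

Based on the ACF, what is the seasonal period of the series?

The largest autocorrelation is r_2 = 0.60, with a weaker echo at lag 4 (0.42); the remaining lags stay at or below 0.40.
The dominant spike at lag 2 indicates a seasonal period of 2.

2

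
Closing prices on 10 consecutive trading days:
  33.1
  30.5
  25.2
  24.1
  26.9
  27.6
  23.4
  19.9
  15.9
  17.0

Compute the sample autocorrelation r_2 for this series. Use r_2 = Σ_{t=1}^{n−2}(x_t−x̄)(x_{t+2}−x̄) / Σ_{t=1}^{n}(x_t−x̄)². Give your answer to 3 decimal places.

0.112

Mean x̄ = (33.1 + 30.5 + 25.2 + 24.1 + 26.9 + 27.6 + 23.4 + 19.9 + 15.9 + 17.0)/10 = 24.3600
Numerator Σ_{t=1}^{8}(x_t−x̄)(x_{t+2}−x̄) = 31.0948
Denominator Σ(x_t−x̄)² = 278.3640
r_2 = 31.0948 / 278.3640 = 0.112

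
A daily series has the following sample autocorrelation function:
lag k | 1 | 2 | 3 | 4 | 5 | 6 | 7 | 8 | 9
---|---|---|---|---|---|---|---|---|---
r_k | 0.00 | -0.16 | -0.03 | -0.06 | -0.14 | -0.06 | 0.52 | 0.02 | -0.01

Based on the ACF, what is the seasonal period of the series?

The largest autocorrelation is r_7 = 0.52; the remaining lags stay at or below 0.02.
The dominant spike at lag 7 indicates a seasonal period of 7.

7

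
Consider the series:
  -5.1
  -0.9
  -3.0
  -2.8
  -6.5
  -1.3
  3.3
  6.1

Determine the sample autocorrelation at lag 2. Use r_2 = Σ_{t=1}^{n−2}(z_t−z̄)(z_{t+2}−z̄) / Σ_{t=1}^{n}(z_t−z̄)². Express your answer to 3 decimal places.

-0.073

Mean z̄ = (-5.1 − 0.9 − 3.0 − 2.8 − 6.5 − 1.3 + 3.3 + 6.1)/8 = -1.2750
Deviations from mean: -3.8250, 0.3750, -1.7250, -1.5250, -5.2250, -0.0250, 4.5750, 7.3750
Numerator Σ_{t=1}^{6}(z_t−z̄)(z_{t+2}−z̄) = -9.0113
Denominator Σ(z_t−z̄)² = 122.6950
r_2 = -9.0113 / 122.6950 = -0.073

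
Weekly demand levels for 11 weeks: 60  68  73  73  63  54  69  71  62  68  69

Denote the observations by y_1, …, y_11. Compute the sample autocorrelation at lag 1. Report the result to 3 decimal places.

0.058

Mean ȳ = (60 + 68 + 73 + 73 + 63 + 54 + 69 + 71 + 62 + 68 + 69)/11 = 66.3636
Numerator Σ_{t=1}^{10}(y_t−ȳ)(y_{t+1}−ȳ) = 20.3223
Denominator Σ(y_t−ȳ)² = 352.5455
r_1 = 20.3223 / 352.5455 = 0.058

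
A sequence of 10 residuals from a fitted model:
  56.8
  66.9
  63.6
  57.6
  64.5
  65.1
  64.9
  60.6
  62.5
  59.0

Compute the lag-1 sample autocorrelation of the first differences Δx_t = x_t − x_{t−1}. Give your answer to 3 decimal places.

-0.277

First differences Δx: 10.1, -3.3, -6.0, 6.9, 0.6, -0.2, -4.3, 1.9, -3.5
Mean of differences = 0.2444
Numerator Σ(Δx_t−Δx̄)(Δx_{t+1}−Δx̄) = -63.8542
Denominator Σ(Δx_t−Δx̄)² = 230.7222
r_1(Δx) = -63.8542 / 230.7222 = -0.277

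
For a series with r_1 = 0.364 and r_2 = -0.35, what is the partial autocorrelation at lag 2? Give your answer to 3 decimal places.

φ_{22} = (r_2 − r_1²) / (1 − r_1²)
r_1² = (0.364)² = 0.132496
Numerator = -0.35 − 0.1325 = -0.4825; denominator = 1 − 0.1325 = 0.8675
φ_{22} = -0.4825 / 0.8675 = -0.556

-0.556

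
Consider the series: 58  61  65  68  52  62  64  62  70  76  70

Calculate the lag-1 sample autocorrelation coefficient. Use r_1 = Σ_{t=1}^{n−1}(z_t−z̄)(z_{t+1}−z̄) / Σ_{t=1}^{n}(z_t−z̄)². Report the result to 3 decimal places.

Mean z̄ = (58 + 61 + 65 + 68 + 52 + 62 + 64 + 62 + 70 + 76 + 70)/11 = 64.3636
Numerator Σ_{t=1}^{10}(z_t−z̄)(z_{t+1}−z̄) = 125.4132
Denominator Σ(z_t−z̄)² = 428.5455
r_1 = 125.4132 / 428.5455 = 0.293

0.293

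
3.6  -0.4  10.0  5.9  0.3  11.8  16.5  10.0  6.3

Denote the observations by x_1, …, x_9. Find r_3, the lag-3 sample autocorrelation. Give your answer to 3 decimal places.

Mean x̄ = (3.6 − 0.4 + 10.0 + 5.9 + 0.3 + 11.8 + 16.5 + 10.0 + 6.3)/9 = 7.1111
Σ(x_t−x̄)(x_{t+3}−x̄) = (4.2523) + (51.1590) + (13.5457) + (-11.3710) + (-19.6765) + (-3.8032) = 34.1063
Denominator Σ(x_t−x̄)² = 244.0889
r_3 = 34.1063 / 244.0889 = 0.140

0.140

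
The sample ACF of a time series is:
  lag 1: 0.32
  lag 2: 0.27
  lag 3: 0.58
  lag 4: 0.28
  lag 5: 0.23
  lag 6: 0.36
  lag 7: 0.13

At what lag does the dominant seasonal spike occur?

3

The largest autocorrelation is r_3 = 0.58, with a weaker echo at lag 6 (0.36); the remaining lags stay at or below 0.32. The elevated value at lag 1 (0.32), dropping to 0.27 at lag 2, reflects decaying short-term dependence rather than seasonality.
The dominant spike at lag 3 indicates a seasonal period of 3.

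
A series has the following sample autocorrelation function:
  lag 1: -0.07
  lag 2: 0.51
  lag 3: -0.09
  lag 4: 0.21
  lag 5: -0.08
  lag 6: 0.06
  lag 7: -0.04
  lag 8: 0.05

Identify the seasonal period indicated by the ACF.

The largest autocorrelation is r_2 = 0.51, with a weaker echo at lag 4 (0.21); the remaining lags stay at or below 0.06.
The dominant spike at lag 2 indicates a seasonal period of 2.

2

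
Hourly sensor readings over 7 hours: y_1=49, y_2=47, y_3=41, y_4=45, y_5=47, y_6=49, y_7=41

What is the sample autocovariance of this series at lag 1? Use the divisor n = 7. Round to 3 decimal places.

-1.516

Mean ȳ = (49 + 47 + 41 + 45 + 47 + 49 + 41)/7 = 45.5714
Σ_{t=1}^{6}(y_t−ȳ)(y_{t+1}−ȳ) = -10.6122
γ_1 = -10.6122 / 7 = -1.516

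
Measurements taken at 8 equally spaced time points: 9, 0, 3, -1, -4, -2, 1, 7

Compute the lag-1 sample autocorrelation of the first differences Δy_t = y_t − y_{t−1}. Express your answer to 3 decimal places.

First differences Δy: -9, 3, -4, -3, 2, 3, 6
Mean of differences = -0.2857
Numerator Σ(Δy_t−Δȳ)(Δy_{t+1}−Δȳ) = -8.7959
Denominator Σ(Δy_t−Δȳ)² = 163.4286
r_1(Δy) = -8.7959 / 163.4286 = -0.054

-0.054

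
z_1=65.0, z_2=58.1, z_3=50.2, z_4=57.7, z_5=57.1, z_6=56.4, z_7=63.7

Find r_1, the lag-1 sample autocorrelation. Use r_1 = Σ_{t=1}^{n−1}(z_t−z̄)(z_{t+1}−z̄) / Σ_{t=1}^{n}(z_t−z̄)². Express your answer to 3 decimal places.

-0.013

Mean z̄ = (65.0 + 58.1 + 50.2 + 57.7 + 57.1 + 56.4 + 63.7)/7 = 58.3143
Deviations from mean: 6.6857, -0.2143, -8.1143, -0.6143, -1.2143, -1.9143, 5.3857
Σ(z_t−z̄)(z_{t+1}−z̄) = (-1.4327) + (1.7388) + (4.9845) + (0.7459) + (2.3245) + (-10.3098) = -1.9488
Denominator Σ(z_t−z̄)² = 145.1086
r_1 = -1.9488 / 145.1086 = -0.013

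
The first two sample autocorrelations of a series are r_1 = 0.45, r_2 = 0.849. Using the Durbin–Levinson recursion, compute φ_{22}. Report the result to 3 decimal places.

φ_{22} = (r_2 − r_1²) / (1 − r_1²)
r_1² = (0.45)² = 0.2025
Numerator = 0.849 − 0.2025 = 0.6465; denominator = 1 − 0.2025 = 0.7975
φ_{22} = 0.6465 / 0.7975 = 0.811

0.811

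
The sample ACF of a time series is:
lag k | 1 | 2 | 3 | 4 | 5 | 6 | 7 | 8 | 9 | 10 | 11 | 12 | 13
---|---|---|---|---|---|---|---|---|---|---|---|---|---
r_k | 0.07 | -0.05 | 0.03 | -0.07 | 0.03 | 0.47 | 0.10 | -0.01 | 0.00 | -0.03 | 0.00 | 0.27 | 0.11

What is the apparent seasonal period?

The largest autocorrelation is r_6 = 0.47, with a weaker echo at lag 12 (0.27); the remaining lags stay at or below 0.11.
The dominant spike at lag 6 indicates a seasonal period of 6.

6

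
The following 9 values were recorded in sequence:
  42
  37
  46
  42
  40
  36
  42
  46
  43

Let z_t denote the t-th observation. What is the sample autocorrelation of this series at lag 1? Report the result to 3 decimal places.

-0.067

Mean z̄ = (42 + 37 + 46 + 42 + 40 + 36 + 42 + 46 + 43)/9 = 41.5556
Numerator Σ_{t=1}^{8}(z_t−z̄)(z_{t+1}−z̄) = -6.4198
Denominator Σ(z_t−z̄)² = 96.2222
r_1 = -6.4198 / 96.2222 = -0.067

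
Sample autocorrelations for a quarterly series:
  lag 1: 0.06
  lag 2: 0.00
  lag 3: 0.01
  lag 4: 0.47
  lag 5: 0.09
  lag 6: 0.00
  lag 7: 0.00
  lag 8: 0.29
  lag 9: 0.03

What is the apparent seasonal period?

The largest autocorrelation is r_4 = 0.47, with a weaker echo at lag 8 (0.29); the remaining lags stay at or below 0.09.
The dominant spike at lag 4 indicates a seasonal period of 4.

4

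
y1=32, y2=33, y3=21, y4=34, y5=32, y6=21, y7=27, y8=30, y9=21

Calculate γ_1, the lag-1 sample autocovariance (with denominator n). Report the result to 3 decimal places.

Mean ȳ = (32 + 33 + 21 + 34 + 32 + 21 + 27 + 30 + 21)/9 = 27.8889
Σ_{t=1}^{8}(y_t−ȳ)(y_{t+1}−ȳ) = -69.7901
γ_1 = -69.7901 / 9 = -7.754

-7.754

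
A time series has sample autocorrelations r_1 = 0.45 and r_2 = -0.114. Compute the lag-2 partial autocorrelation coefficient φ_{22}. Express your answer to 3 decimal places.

-0.397

φ_{22} = (r_2 − r_1²) / (1 − r_1²)
r_1² = (0.45)² = 0.2025
Numerator = -0.114 − 0.2025 = -0.3165; denominator = 1 − 0.2025 = 0.7975
φ_{22} = -0.3165 / 0.7975 = -0.397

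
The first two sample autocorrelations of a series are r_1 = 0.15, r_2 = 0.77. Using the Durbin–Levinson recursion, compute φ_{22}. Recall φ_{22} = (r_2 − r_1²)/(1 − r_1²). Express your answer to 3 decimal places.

φ_{22} = (r_2 − r_1²) / (1 − r_1²)
r_1² = (0.15)² = 0.0225
Numerator = 0.77 − 0.0225 = 0.7475; denominator = 1 − 0.0225 = 0.9775
φ_{22} = 0.7475 / 0.9775 = 0.765

0.765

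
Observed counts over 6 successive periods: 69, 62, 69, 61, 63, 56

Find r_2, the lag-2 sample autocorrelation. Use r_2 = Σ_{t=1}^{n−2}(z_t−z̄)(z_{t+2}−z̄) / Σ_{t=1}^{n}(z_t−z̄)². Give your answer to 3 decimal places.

0.402

Mean z̄ = (69 + 62 + 69 + 61 + 63 + 56)/6 = 63.3333
Deviations from mean: 5.6667, -1.3333, 5.6667, -2.3333, -0.3333, -7.3333
Σ(z_t−z̄)(z_{t+2}−z̄) = (32.1111) + (3.1111) + (-1.8889) + (17.1111) = 50.4444
Denominator Σ(z_t−z̄)² = 125.3333
r_2 = 50.4444 / 125.3333 = 0.402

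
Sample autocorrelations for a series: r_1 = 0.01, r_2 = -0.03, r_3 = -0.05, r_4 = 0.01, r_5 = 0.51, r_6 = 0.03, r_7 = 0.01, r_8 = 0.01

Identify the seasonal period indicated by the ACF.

5

The largest autocorrelation is r_5 = 0.51; the remaining lags stay at or below 0.03.
The dominant spike at lag 5 indicates a seasonal period of 5.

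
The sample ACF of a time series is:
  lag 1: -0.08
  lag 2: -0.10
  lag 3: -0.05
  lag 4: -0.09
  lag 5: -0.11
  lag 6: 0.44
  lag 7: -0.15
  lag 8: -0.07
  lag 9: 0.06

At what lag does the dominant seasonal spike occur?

6

The largest autocorrelation is r_6 = 0.44; the remaining lags stay at or below 0.06.
The dominant spike at lag 6 indicates a seasonal period of 6.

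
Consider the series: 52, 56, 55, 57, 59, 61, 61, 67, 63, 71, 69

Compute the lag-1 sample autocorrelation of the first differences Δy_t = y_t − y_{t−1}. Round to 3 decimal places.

-0.819

First differences Δy: 4, -1, 2, 2, 2, 0, 6, -4, 8, -2
Mean of differences = 1.7000
Numerator Σ(Δy_t−Δȳ)(Δy_{t+1}−Δȳ) = -98.3900
Denominator Σ(Δy_t−Δȳ)² = 120.1000
r_1(Δy) = -98.3900 / 120.1000 = -0.819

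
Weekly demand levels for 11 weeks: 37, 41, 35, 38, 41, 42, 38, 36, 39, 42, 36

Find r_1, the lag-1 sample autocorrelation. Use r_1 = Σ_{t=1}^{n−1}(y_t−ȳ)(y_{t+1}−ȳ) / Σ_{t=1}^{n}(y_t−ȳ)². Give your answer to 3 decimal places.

-0.198

Mean ȳ = (37 + 41 + 35 + 38 + 41 + 42 + 38 + 36 + 39 + 42 + 36)/11 = 38.6364
Numerator Σ_{t=1}^{10}(y_t−ȳ)(y_{t+1}−ȳ) = -12.7686
Denominator Σ(y_t−ȳ)² = 64.5455
r_1 = -12.7686 / 64.5455 = -0.198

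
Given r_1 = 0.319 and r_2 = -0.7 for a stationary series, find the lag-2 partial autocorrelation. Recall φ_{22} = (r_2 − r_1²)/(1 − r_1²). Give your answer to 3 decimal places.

-0.893

φ_{22} = (r_2 − r_1²) / (1 − r_1²)
r_1² = (0.319)² = 0.101761
Numerator = -0.7 − 0.1018 = -0.8018; denominator = 1 − 0.1018 = 0.8982
φ_{22} = -0.8018 / 0.8982 = -0.893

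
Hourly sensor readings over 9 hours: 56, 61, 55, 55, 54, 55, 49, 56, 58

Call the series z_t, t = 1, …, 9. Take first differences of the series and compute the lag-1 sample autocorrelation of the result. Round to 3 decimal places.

-0.421

First differences Δz: 5, -6, 0, -1, 1, -6, 7, 2
Mean of differences = 0.2500
Numerator Σ(Δz_t−Δz̄)(Δz_{t+1}−Δz̄) = -63.8125
Denominator Σ(Δz_t−Δz̄)² = 151.5000
r_1(Δz) = -63.8125 / 151.5000 = -0.421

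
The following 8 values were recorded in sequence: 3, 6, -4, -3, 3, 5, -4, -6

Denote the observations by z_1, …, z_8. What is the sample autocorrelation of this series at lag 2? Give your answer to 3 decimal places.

Mean z̄ = (3 + 6 − 4 − 3 + 3 + 5 − 4 − 6)/8 = 0.0000
Deviations from mean: 3.0000, 6.0000, -4.0000, -3.0000, 3.0000, 5.0000, -4.0000, -6.0000
Numerator Σ_{t=1}^{6}(z_t−z̄)(z_{t+2}−z̄) = -99.0000
Denominator Σ(z_t−z̄)² = 156.0000
r_2 = -99.0000 / 156.0000 = -0.635

-0.635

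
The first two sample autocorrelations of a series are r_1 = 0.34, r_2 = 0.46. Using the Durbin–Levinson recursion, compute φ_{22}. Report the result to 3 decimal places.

φ_{22} = (r_2 − r_1²) / (1 − r_1²)
r_1² = (0.34)² = 0.1156
Numerator = 0.46 − 0.1156 = 0.3444; denominator = 1 − 0.1156 = 0.8844
φ_{22} = 0.3444 / 0.8844 = 0.389

0.389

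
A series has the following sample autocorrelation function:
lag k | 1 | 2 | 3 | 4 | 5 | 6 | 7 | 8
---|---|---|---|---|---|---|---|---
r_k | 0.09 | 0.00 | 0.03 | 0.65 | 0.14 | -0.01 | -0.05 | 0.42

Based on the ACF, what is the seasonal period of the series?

The largest autocorrelation is r_4 = 0.65, with a weaker echo at lag 8 (0.42); the remaining lags stay at or below 0.14.
The dominant spike at lag 4 indicates a seasonal period of 4.

4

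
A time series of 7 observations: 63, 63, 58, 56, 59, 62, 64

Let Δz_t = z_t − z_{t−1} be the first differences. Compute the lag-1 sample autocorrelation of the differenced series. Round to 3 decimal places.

0.377

First differences Δz: 0, -5, -2, 3, 3, 2
Mean of differences = 0.1667
Numerator Σ(Δz_t−Δz̄)(Δz_{t+1}−Δz̄) = 19.1389
Denominator Σ(Δz_t−Δz̄)² = 50.8333
r_1(Δz) = 19.1389 / 50.8333 = 0.377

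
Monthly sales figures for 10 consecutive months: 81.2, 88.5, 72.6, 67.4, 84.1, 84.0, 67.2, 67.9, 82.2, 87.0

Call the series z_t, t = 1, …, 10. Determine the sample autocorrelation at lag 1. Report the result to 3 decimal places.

Mean z̄ = (81.2 + 88.5 + 72.6 + 67.4 + 84.1 + 84.0 + 67.2 + 67.9 + 82.2 + 87.0)/10 = 78.2100
Numerator Σ_{t=1}^{9}(z_t−z̄)(z_{t+1}−z̄) = 47.8169
Denominator Σ(z_t−z̄)² = 652.0690
r_1 = 47.8169 / 652.0690 = 0.073

0.073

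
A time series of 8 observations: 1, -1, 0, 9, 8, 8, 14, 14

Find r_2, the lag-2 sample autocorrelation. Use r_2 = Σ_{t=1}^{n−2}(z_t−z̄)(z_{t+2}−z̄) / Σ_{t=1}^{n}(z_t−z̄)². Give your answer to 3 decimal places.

Mean z̄ = (1 − 1 + 0 + 9 + 8 + 8 + 14 + 14)/8 = 6.6250
Σ(z_t−z̄)(z_{t+2}−z̄) = (37.2656) + (-18.1094) + (-9.1094) + (3.2656) + (10.1406) + (10.1406) = 33.5938
Denominator Σ(z_t−z̄)² = 251.8750
r_2 = 33.5938 / 251.8750 = 0.133

0.133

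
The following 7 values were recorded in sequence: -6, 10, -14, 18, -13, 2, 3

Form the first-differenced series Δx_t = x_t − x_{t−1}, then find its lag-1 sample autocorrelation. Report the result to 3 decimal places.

-0.853

First differences Δx: 16, -24, 32, -31, 15, 1
Mean of differences = 1.5000
Numerator Σ(Δx_t−Δx̄)(Δx_{t+1}−Δx̄) = -2584.2500
Denominator Σ(Δx_t−Δx̄)² = 3029.5000
r_1(Δx) = -2584.2500 / 3029.5000 = -0.853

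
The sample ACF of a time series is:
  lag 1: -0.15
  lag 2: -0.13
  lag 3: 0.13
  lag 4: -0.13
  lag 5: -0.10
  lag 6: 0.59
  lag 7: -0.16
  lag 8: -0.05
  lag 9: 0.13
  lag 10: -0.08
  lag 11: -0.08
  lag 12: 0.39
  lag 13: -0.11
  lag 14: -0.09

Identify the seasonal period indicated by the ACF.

The largest autocorrelation is r_6 = 0.59, with a weaker echo at lag 12 (0.39); the remaining lags stay at or below 0.13.
The dominant spike at lag 6 indicates a seasonal period of 6.

6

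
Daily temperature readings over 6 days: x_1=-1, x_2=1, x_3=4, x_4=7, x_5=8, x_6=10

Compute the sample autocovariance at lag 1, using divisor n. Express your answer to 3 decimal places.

7.829

Mean x̄ = (-1 + 1 + 4 + 7 + 8 + 10)/6 = 4.8333
Σ_{t=1}^{5}(x_t−x̄)(x_{t+1}−x̄) = 46.9722
γ_1 = 46.9722 / 6 = 7.829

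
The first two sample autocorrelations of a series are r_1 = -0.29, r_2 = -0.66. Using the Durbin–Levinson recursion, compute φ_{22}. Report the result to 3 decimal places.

φ_{22} = (r_2 − r_1²) / (1 − r_1²)
r_1² = (-0.29)² = 0.0841
Numerator = -0.66 − 0.0841 = -0.7441; denominator = 1 − 0.0841 = 0.9159
φ_{22} = -0.7441 / 0.9159 = -0.812

-0.812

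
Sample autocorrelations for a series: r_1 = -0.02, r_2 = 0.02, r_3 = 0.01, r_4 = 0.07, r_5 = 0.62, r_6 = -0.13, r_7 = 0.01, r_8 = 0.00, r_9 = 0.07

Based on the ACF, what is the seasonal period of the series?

5

The largest autocorrelation is r_5 = 0.62; the remaining lags stay at or below 0.07.
The dominant spike at lag 5 indicates a seasonal period of 5.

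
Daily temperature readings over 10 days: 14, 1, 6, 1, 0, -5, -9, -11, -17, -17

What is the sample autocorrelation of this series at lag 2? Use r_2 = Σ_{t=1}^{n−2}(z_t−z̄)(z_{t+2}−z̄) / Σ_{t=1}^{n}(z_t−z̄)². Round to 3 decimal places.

0.422

Mean z̄ = (14 + 1 + 6 + 1 + 0 − 5 − 9 − 11 − 17 − 17)/10 = -3.7000
Numerator Σ_{t=1}^{8}(z_t−z̄)(z_{t+2}−z̄) = 381.0200
Denominator Σ(z_t−z̄)² = 902.1000
r_2 = 381.0200 / 902.1000 = 0.422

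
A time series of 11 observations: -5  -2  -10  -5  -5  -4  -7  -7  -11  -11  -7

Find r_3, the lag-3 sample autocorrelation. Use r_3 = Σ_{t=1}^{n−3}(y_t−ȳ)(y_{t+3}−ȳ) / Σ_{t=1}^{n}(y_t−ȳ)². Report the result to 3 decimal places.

Mean ȳ = (-5 − 2 − 10 − 5 − 5 − 4 − 7 − 7 − 11 − 11 − 7)/11 = -6.7273
Numerator Σ_{t=1}^{8}(y_t−ȳ)(y_{t+3}−ȳ) = -9.1322
Denominator Σ(y_t−ȳ)² = 86.1818
r_3 = -9.1322 / 86.1818 = -0.106

-0.106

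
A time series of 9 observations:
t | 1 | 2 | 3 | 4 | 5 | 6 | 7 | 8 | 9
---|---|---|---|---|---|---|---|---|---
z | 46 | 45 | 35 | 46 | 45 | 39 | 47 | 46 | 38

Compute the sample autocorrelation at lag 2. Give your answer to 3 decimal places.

Mean z̄ = (46 + 45 + 35 + 46 + 45 + 39 + 47 + 46 + 38)/9 = 43.0000
Σ(z_t−z̄)(z_{t+2}−z̄) = (-24.0000) + (6.0000) + (-16.0000) + (-12.0000) + (8.0000) + (-12.0000) + (-20.0000) = -70.0000
Denominator Σ(z_t−z̄)² = 156.0000
r_2 = -70.0000 / 156.0000 = -0.449

-0.449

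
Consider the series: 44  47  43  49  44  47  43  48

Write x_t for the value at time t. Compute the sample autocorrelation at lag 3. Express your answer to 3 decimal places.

-0.603

Mean x̄ = (44 + 47 + 43 + 49 + 44 + 47 + 43 + 48)/8 = 45.6250
Deviations from mean: -1.6250, 1.3750, -2.6250, 3.3750, -1.6250, 1.3750, -2.6250, 2.3750
Σ(x_t−x̄)(x_{t+3}−x̄) = (-5.4844) + (-2.2344) + (-3.6094) + (-8.8594) + (-3.8594) = -24.0469
Denominator Σ(x_t−x̄)² = 39.8750
r_3 = -24.0469 / 39.8750 = -0.603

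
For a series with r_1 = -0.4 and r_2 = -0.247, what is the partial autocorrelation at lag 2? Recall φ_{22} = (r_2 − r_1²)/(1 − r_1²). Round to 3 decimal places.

-0.485

φ_{22} = (r_2 − r_1²) / (1 − r_1²)
r_1² = (-0.4)² = 0.16
Numerator = -0.247 − 0.1600 = -0.4070; denominator = 1 − 0.1600 = 0.8400
φ_{22} = -0.4070 / 0.8400 = -0.485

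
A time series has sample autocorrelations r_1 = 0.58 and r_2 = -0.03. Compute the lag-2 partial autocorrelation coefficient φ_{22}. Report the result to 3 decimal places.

-0.552

φ_{22} = (r_2 − r_1²) / (1 − r_1²)
r_1² = (0.58)² = 0.3364
Numerator = -0.03 − 0.3364 = -0.3664; denominator = 1 − 0.3364 = 0.6636
φ_{22} = -0.3664 / 0.6636 = -0.552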